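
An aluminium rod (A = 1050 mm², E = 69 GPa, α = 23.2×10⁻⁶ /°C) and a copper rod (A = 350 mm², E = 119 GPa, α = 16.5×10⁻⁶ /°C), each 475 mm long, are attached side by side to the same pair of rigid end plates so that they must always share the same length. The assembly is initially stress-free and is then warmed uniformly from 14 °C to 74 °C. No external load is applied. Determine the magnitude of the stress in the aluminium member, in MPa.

Equilibrium of a rigid end plate with no external load gives equal and opposite internal forces ±P in the two members. Since α_{aluminium} > α_{copper}, heating drives the aluminium into compression and the copper into tension.
Setting the final lengths equal and cancelling L: (α₁ − α₂)ΔT = P/(A₁E₁) + P/(A₂E₂).
|α₁ − α₂|·ΔT = 6.7×10⁻⁶ × 60 = 0.000402.
1/(A₁E₁) + 1/(A₂E₂) = 1/(1050×69×10³) + 1/(350×119×10³) = 3.781×10⁻⁸ N⁻¹.
So P = 0.000402 / 3.781×10⁻⁸ = 10.63 kN.
σ_{aluminium} = P/A₁ = 10630/1050 = 10.13 MPa, compressive.

σ ≈ 10.1 MPa (compressive)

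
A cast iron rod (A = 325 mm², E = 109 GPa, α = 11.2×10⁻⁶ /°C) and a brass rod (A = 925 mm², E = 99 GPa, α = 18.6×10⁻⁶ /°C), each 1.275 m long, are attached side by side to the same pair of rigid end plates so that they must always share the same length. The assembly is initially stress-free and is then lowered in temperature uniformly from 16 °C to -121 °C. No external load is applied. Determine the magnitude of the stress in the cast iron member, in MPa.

σ ≈ 79.7 MPa (compressive)

Both members must finish at the same length. With the larger α, the brass tends to over-contract; the plates restrain it, putting the brass in tension and the cast iron in compression. With no external load the two internal forces are equal and opposite, magnitude P.
Equating the net (thermal + elastic) strains gives |α₁ − α₂|·ΔT = P·[1/(A₁E₁) + 1/(A₂E₂)].
|α₁ − α₂|·ΔT = 7.4×10⁻⁶ × 137 = 0.001014.
1/(A₁E₁) + 1/(A₂E₂) = 1/(325×109×10³) + 1/(925×99×10³) = 3.915×10⁻⁸ N⁻¹.
So P = 0.001014 / 3.915×10⁻⁸ = 25.9 kN.
σ_{cast iron} = P/A₁ = 25900/325 = 79.68 MPa, compressive.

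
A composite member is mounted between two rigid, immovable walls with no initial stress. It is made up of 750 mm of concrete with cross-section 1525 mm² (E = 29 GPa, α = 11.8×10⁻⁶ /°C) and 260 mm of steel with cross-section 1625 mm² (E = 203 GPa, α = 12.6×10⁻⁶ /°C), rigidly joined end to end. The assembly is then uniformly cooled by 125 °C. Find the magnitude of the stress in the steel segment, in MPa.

Free thermal contraction of the whole bar: Σ αᵢΔT Lᵢ = 11.8×10⁻⁶×125×750 + 12.6×10⁻⁶×125×260 = 1.516 mm.
The walls prevent any net length change, so an axial force P (same in every segment) develops. Compatibility: P · Σ Lᵢ/(AᵢEᵢ) = δ_free.
The series flexibility is Σ Lᵢ/(AᵢEᵢ) = 750/(1525×29×10³) + 260/(1625×203×10³) = 1.775×10⁻⁵ mm/N.
P = 1.516 / 1.775×10⁻⁵ = 85410 N = 85.41 kN, tensile.
σ_{steel} = P / A = 85410 / 1625 = 52.56 MPa.

σ ≈ 52.6 MPa (tensile)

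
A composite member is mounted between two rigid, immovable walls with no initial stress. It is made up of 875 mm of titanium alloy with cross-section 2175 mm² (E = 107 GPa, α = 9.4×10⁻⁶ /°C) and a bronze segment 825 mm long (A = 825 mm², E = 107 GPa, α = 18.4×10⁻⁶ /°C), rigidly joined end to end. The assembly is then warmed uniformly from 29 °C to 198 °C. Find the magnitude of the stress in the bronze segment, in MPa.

σ ≈ 366 MPa (compressive)

With the walls removed the bar would change length by δ_free = Σ αᵢΔT Lᵢ = 9.4×10⁻⁶×169×875 + 18.4×10⁻⁶×169×825 = 3.955 mm.
The rigid supports impose zero overall length change; the single axial force P common to all segments must satisfy P Σ Lᵢ/(AᵢEᵢ) = δ_free.
Σ Lᵢ/(AᵢEᵢ) = 875/(2175×107×10³) + 825/(825×107×10³) = 1.311×10⁻⁵ mm/N.
Hence P = δ_free / Σ(L/AE) = 3.955/1.311×10⁻⁵ = 301.8 kN (compressive).
σ_{bronze} = P / A = 301800 / 825 = 365.8 MPa.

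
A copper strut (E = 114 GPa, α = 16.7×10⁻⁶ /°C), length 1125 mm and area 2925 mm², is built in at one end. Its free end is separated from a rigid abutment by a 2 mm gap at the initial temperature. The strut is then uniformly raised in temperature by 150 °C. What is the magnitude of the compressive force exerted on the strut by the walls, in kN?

If the wall were absent the strut would grow by αΔT L = 16.7×10⁻⁶ × 150 × 1125 = 2.818 mm.
The gap closes (δ_free > 2 mm) and the wall then resists a further 2.818 − 2 = 0.8181 mm of expansion.
So σ = E(δ_free − g)/L = 114×10³ × 0.8181/1125 = 82.9 MPa.
Force on the wall = σA = 82.9 × 2925 mm² = 242.5 kN.

P ≈ 242 kN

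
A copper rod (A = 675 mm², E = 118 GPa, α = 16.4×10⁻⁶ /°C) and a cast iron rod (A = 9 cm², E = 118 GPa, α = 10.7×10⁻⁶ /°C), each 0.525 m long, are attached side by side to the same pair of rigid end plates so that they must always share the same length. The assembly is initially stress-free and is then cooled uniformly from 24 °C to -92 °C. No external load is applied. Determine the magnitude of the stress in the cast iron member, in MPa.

σ ≈ 33.4 MPa (compressive)

Equilibrium of a rigid end plate with no external load gives equal and opposite internal forces ±P in the two members. Since α_{copper} > α_{cast iron}, cooling drives the copper into tension and the cast iron into compression.
Setting the final lengths equal and cancelling L: (α₁ − α₂)ΔT = P/(A₁E₁) + P/(A₂E₂).
|α₁ − α₂|·ΔT = 5.7×10⁻⁶ × 116 = 0.0006612.
1/(A₁E₁) + 1/(A₂E₂) = 1/(675×118×10³) + 1/(900×118×10³) = 2.197×10⁻⁸ N⁻¹.
So P = 0.0006612 / 2.197×10⁻⁸ = 30.09 kN.
σ_{cast iron} = P/A₂ = 30090/900 = 33.44 MPa, compressive.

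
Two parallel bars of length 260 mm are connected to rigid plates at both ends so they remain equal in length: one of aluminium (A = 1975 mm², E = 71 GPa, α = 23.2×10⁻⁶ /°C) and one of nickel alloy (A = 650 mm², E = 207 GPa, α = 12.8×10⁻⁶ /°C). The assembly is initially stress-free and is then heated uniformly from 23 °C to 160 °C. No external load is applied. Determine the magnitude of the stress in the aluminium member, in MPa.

Both members must finish at the same length. With the larger α, the aluminium tends to over-expand; the plates restrain it, putting the aluminium in compression and the nickel alloy in tension. With no external load the two internal forces are equal and opposite, magnitude P.
Setting the final lengths equal and cancelling L: (α₁ − α₂)ΔT = P/(A₁E₁) + P/(A₂E₂).
|α₁ − α₂|·ΔT = 10.4×10⁻⁶ × 137 = 0.001425.
1/(A₁E₁) + 1/(A₂E₂) = 1/(1975×71×10³) + 1/(650×207×10³) = 1.456×10⁻⁸ N⁻¹.
P = 0.001425 / 1.456×10⁻⁸ = 97830 N = 97.83 kN.
σ_{aluminium} = P/A₁ = 97830/1975 = 49.54 MPa, compressive.

σ ≈ 49.5 MPa (compressive)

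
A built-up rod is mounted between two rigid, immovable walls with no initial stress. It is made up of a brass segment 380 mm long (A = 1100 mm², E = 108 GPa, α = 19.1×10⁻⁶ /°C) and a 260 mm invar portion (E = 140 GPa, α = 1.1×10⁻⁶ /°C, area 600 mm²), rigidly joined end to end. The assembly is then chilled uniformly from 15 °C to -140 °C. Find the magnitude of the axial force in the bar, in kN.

Free thermal contraction of the whole bar: Σ αᵢΔT Lᵢ = 19.1×10⁻⁶×155×380 + 1.1×10⁻⁶×155×260 = 1.169 mm.
Since the ends are fixed, an axial force P builds up, equal in every segment, with P · Σ Lᵢ/(AᵢEᵢ) = δ_free.
Σ Lᵢ/(AᵢEᵢ) = 380/(1100×108×10³) + 260/(600×140×10³) = 6.294×10⁻⁶ mm/N.
P = 1.169 / 6.294×10⁻⁶ = 185800 N = 185.8 kN, tensile.

P ≈ 186 kN (tensile)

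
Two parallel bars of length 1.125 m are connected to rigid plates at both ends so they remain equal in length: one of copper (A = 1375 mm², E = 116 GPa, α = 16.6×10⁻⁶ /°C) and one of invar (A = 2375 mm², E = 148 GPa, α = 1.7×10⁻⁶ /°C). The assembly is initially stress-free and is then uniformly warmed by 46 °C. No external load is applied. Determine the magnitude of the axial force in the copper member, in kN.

P ≈ 75.2 kN (compressive in the copper)

Both members must finish at the same length. With the larger α, the copper tends to over-expand; the plates restrain it, putting the copper in compression and the invar in tension. With no external load the two internal forces are equal and opposite, magnitude P.
Compatibility of the two members (thermal + elastic change equal): (α₁ − α₂)ΔT = P·[1/(A₁E₁) + 1/(A₂E₂)].
|α₁ − α₂|·ΔT = 14.9×10⁻⁶ × 46 = 0.0006854.
1/(A₁E₁) + 1/(A₂E₂) = 1/(1375×116×10³) + 1/(2375×148×10³) = 9.115×10⁻⁹ N⁻¹.
So P = 0.0006854 / 9.115×10⁻⁹ = 75.2 kN.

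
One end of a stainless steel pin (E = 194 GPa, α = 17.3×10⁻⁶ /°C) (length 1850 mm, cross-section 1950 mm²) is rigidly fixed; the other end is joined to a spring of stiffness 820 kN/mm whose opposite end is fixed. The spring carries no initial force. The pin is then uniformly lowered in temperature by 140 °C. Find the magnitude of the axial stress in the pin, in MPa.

The unrestrained thermal change is αΔT L = 17.3×10⁻⁶ × 140 × 1850 = 4.481 mm.
Let P be the tensile force in the spring. The pin extends elastically by PL/(AE) and the spring stretches by P/k; together these equal δ_free.
P [ L/(AE) + 1/k ] = δ_free → P [ 1850/(1950×194×10³) + 1/(820×10³) ] = 4.481.
P = 4.481 / 6.11×10⁻⁶ = 733400 N.
σ = P/A = 733400/1950 = 376.1 MPa.

σ ≈ 376 MPa (tensile)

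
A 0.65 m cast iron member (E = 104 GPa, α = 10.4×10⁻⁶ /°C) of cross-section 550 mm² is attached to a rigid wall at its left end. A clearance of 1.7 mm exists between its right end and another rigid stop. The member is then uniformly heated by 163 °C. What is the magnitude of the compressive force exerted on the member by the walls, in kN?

If the wall were absent the member would grow by αΔT L = 10.4×10⁻⁶ × 163 × 650 = 1.102 mm.
This is smaller than the 1.7 mm clearance, so the member expands freely without reaching the stop — the stress is zero.

P ≈ 0 kN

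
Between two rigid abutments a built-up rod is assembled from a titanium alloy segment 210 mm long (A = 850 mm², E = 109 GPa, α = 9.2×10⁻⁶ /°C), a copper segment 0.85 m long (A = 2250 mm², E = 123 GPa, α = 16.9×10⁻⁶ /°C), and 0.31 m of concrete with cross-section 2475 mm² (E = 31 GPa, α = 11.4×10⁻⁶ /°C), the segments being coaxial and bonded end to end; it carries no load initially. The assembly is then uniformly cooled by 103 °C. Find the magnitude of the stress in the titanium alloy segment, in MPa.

σ ≈ 256 MPa (tensile)

If the supports were absent, the total length change would be Σ αᵢΔT Lᵢ = 9.2×10⁻⁶×103×210 + 16.9×10⁻⁶×103×850 + 11.4×10⁻⁶×103×310 = 2.043 mm.
The walls prevent any net length change, so an axial force P (same in every segment) develops. Compatibility: P · Σ Lᵢ/(AᵢEᵢ) = δ_free.
Σ Lᵢ/(AᵢEᵢ) = 210/(850×109×10³) + 850/(2250×123×10³) + 310/(2475×31×10³) = 9.378×10⁻⁶ mm/N.
P = 2.043 / 9.378×10⁻⁶ = 217800 N = 217.8 kN, tensile.
σ_{titanium alloy} = P / A = 217800 / 850 = 256.2 MPa.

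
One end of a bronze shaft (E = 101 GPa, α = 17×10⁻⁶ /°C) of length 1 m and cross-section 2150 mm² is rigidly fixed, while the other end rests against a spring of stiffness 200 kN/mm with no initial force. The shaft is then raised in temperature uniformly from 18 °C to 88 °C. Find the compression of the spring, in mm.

If the spring were absent the shaft would lengthen by αΔT L = 17×10⁻⁶ × 70 × 1000 = 1.19 mm.
With a force P in the spring, the elastic change of the shaft is PL/(AE) and that of the spring is P/k; compatibility requires their sum to equal δ_free.
So P = δ_free / [L/(AE) + 1/k] = 1.19 / [ 1000/(2150×101×10³) + 1/(200×10³) ].
P = 1.19 / 9.605×10⁻⁶ = 123900 N.
Spring compression = P/k = 123900/(200×10³) = 0.6195 mm.

δ ≈ 0.619 mm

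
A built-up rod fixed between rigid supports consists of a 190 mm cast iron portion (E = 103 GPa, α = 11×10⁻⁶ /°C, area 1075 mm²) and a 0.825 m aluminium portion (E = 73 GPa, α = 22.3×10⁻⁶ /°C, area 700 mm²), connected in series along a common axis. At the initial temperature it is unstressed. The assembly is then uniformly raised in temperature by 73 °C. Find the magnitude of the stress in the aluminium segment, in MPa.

Free thermal expansion of the whole bar: Σ αᵢΔT Lᵢ = 11×10⁻⁶×73×190 + 22.3×10⁻⁶×73×825 = 1.496 mm.
The walls prevent any net length change, so an axial force P (same in every segment) develops. Compatibility: P · Σ Lᵢ/(AᵢEᵢ) = δ_free.
Σ Lᵢ/(AᵢEᵢ) = 190/(1075×103×10³) + 825/(700×73×10³) = 1.786×10⁻⁵ mm/N.
So P = 1.496 / 1.786×10⁻⁵ = 83.74 kN, compressive.
σ_{aluminium} = P / A = 83740 / 700 = 119.6 MPa.

σ ≈ 120 MPa (compressive)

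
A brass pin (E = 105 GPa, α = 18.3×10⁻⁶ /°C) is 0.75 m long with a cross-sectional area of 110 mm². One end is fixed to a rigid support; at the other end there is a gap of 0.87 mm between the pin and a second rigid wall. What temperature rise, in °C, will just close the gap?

ΔT ≈ 63.4 °C

The gap closes when αΔT L = 0.87 mm, since the pin is still unstressed at that instant.
So ΔT = g/(αL) = 0.87/(18.3×10⁻⁶ × 750) = 63.39 °C.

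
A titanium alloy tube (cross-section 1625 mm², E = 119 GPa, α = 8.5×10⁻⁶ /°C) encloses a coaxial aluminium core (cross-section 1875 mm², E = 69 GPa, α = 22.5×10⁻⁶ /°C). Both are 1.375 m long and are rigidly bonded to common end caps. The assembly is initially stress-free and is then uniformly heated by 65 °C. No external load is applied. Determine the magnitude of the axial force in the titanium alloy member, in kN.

The aluminium has the larger α, so on heating it would change length more than the titanium alloy if both were free. The rigid plates force a common final length, so the aluminium is put into compression and the titanium alloy into tension, with equal and opposite forces P (no external load).
Setting the final lengths equal and cancelling L: (α₁ − α₂)ΔT = P/(A₁E₁) + P/(A₂E₂).
|α₁ − α₂|·ΔT = 14×10⁻⁶ × 65 = 0.00091.
1/(A₁E₁) + 1/(A₂E₂) = 1/(1625×119×10³) + 1/(1875×69×10³) = 1.29×10⁻⁸ N⁻¹.
So P = 0.00091 / 1.29×10⁻⁸ = 70.54 kN.

P ≈ 70.5 kN (tensile in the titanium alloy)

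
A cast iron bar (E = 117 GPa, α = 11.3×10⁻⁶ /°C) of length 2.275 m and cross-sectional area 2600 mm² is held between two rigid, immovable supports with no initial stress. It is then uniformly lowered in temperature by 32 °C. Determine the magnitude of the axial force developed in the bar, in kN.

The ends cannot move, so σ = EαΔT = 117×10³ × 11.3×10⁻⁶ × 32 = 42.31 MPa.
Then P = σA = 42.31 × 2600 mm² = 110 kN, tensile.

P ≈ 110 kN (tensile)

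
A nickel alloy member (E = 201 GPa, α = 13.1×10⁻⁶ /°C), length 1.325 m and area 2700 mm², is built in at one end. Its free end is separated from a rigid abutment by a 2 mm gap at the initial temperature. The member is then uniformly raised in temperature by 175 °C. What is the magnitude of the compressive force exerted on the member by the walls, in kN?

If the wall were absent the member would grow by αΔT L = 13.1×10⁻⁶ × 175 × 1325 = 3.038 mm.
After closing the 2 mm clearance, 3.038 − 2 = 1.038 mm of expansion remains to be suppressed by the wall.
So σ = E(δ_free − g)/L = 201×10³ × 1.038/1325 = 157.4 MPa.
Force on the wall = σA = 157.4 × 2700 mm² = 425 kN.

P ≈ 425 kN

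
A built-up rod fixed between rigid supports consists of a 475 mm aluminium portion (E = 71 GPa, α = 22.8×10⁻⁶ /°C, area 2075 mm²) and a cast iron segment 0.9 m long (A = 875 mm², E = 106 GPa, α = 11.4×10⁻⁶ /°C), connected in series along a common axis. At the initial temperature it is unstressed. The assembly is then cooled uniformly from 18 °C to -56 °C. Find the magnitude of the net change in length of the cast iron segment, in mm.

If the supports were absent, the total length change would be Σ αᵢΔT Lᵢ = 22.8×10⁻⁶×74×475 + 11.4×10⁻⁶×74×900 = 1.561 mm.
The walls prevent any net length change, so an axial force P (same in every segment) develops. Compatibility: P · Σ Lᵢ/(AᵢEᵢ) = δ_free.
Σ Lᵢ/(AᵢEᵢ) = 475/(2075×71×10³) + 900/(875×106×10³) = 1.293×10⁻⁵ mm/N.
So P = 1.561 / 1.293×10⁻⁵ = 120.7 kN, tensile.
For the cast iron segment, free thermal change = 11.4×10⁻⁶×74×900 = 0.7592 mm and elastic change from P = 120700×900/(875×106×10³) = 1.171 mm; these oppose, so the net change is 0.412 mm (segment lengthens).

|ΔL| ≈ 0.412 mm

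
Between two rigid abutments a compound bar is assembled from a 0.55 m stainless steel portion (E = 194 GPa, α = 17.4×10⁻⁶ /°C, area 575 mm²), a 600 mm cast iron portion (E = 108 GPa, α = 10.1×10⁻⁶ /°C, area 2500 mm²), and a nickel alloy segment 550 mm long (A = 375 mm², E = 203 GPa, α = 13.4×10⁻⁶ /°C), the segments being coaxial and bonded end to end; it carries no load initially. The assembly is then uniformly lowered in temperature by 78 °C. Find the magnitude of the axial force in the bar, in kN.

P ≈ 125 kN (tensile)

If the supports were absent, the total length change would be Σ αᵢΔT Lᵢ = 17.4×10⁻⁶×78×550 + 10.1×10⁻⁶×78×600 + 13.4×10⁻⁶×78×550 = 1.794 mm.
The rigid supports impose zero overall length change; the single axial force P common to all segments must satisfy P Σ Lᵢ/(AᵢEᵢ) = δ_free.
The series flexibility is Σ Lᵢ/(AᵢEᵢ) = 550/(575×194×10³) + 600/(2500×108×10³) + 550/(375×203×10³) = 1.438×10⁻⁵ mm/N.
So P = 1.794 / 1.438×10⁻⁵ = 124.8 kN, tensile.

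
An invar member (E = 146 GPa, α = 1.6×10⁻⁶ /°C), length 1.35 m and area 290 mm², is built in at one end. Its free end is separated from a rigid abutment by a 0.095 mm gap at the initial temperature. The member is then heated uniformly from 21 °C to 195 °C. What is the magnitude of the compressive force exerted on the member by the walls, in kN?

P ≈ 8.81 kN

If the wall were absent the member would grow by αΔT L = 1.6×10⁻⁶ × 174 × 1350 = 0.3758 mm.
The gap closes (δ_free > 0.095 mm) and the wall then resists a further 0.3758 − 0.095 = 0.2808 mm of expansion.
That suppressed elongation corresponds to σ = E·Δ/L = 146×10³ × 0.2808/1350 = 30.37 MPa.
Force on the wall = σA = 30.37 × 290 mm² = 8.808 kN.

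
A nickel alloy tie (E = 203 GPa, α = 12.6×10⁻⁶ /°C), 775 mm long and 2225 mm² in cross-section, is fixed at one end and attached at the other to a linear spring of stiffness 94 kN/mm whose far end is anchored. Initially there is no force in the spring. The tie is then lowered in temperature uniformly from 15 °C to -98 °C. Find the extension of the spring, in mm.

δ ≈ 0.95 mm

If the spring were absent the tie would shorten by αΔT L = 12.6×10⁻⁶ × 113 × 775 = 1.103 mm.
With a force P in the spring, the elastic change of the tie is PL/(AE) and that of the spring is P/k; compatibility requires their sum to equal δ_free.
P [ L/(AE) + 1/k ] = δ_free → P [ 775/(2225×203×10³) + 1/(94×10³) ] = 1.103.
P = 1.103 / 1.235×10⁻⁵ = 89320 N.
Spring extension = P/k = 89320/(94×10³) = 0.9502 mm.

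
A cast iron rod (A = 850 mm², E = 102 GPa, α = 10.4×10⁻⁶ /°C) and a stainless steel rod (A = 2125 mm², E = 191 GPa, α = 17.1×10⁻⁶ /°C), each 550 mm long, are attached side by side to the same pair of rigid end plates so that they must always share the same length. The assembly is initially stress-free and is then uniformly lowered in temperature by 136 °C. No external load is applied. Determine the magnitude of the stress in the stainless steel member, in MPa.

σ ≈ 30.6 MPa (tensile)

Equilibrium of a rigid end plate with no external load gives equal and opposite internal forces ±P in the two members. Since α_{stainless steel} > α_{cast iron}, cooling drives the stainless steel into tension and the cast iron into compression.
Setting the final lengths equal and cancelling L: (α₁ − α₂)ΔT = P/(A₁E₁) + P/(A₂E₂).
|α₁ − α₂|·ΔT = 6.7×10⁻⁶ × 136 = 0.0009112.
1/(A₁E₁) + 1/(A₂E₂) = 1/(850×102×10³) + 1/(2125×191×10³) = 1.4×10⁻⁸ N⁻¹.
P = 0.0009112 / 1.4×10⁻⁸ = 65100 N = 65.1 kN.
σ_{stainless steel} = P/A₂ = 65100/2125 = 30.63 MPa, tensile.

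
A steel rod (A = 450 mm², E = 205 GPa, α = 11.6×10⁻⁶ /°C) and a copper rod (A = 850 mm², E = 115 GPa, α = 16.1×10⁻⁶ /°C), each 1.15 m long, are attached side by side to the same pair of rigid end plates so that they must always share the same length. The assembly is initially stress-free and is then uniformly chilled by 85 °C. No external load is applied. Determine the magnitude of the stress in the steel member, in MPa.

σ ≈ 40.3 MPa (compressive)

Equilibrium of a rigid end plate with no external load gives equal and opposite internal forces ±P in the two members. Since α_{copper} > α_{steel}, cooling drives the copper into tension and the steel into compression.
Setting the final lengths equal and cancelling L: (α₁ − α₂)ΔT = P/(A₁E₁) + P/(A₂E₂).
|α₁ − α₂|·ΔT = 4.5×10⁻⁶ × 85 = 0.0003825.
1/(A₁E₁) + 1/(A₂E₂) = 1/(450×205×10³) + 1/(850×115×10³) = 2.107×10⁻⁸ N⁻¹.
P = 0.0003825 / 2.107×10⁻⁸ = 18150 N = 18.15 kN.
σ_{steel} = P/A₁ = 18150/450 = 40.34 MPa, compressive.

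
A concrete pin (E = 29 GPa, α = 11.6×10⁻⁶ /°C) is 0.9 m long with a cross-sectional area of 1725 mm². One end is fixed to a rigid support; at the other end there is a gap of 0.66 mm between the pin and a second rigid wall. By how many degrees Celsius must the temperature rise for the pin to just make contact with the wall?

ΔT ≈ 63.2 °C

Contact occurs when the free expansion equals the gap: αΔT L = 0.66 mm.
ΔT = 0.66 / (11.6×10⁻⁶ × 900) = 63.22 °C.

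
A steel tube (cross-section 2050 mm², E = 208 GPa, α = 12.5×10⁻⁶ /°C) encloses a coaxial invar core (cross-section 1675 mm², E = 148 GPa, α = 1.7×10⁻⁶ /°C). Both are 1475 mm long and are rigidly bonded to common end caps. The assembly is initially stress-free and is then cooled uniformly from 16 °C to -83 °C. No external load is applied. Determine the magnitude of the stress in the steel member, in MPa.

Both members must finish at the same length. With the larger α, the steel tends to over-contract; the plates restrain it, putting the steel in tension and the invar in compression. With no external load the two internal forces are equal and opposite, magnitude P.
Setting the final lengths equal and cancelling L: (α₁ − α₂)ΔT = P/(A₁E₁) + P/(A₂E₂).
|α₁ − α₂|·ΔT = 10.8×10⁻⁶ × 99 = 0.001069.
1/(A₁E₁) + 1/(A₂E₂) = 1/(2050×208×10³) + 1/(1675×148×10³) = 6.379×10⁻⁹ N⁻¹.
P = 0.001069 / 6.379×10⁻⁹ = 167600 N = 167.6 kN.
σ_{steel} = P/A₁ = 167600/2050 = 81.76 MPa, tensile.

σ ≈ 81.8 MPa (tensile)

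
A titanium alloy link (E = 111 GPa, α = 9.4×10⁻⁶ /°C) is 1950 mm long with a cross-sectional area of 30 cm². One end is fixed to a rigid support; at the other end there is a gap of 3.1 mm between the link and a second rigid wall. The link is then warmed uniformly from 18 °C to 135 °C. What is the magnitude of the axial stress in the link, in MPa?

If the wall were absent the link would grow by αΔT L = 9.4×10⁻⁶ × 117 × 1950 = 2.145 mm.
Since δ_free = 2.14 mm is less than the 3.1 mm gap, the link never touches the wall. No axial force develops.

σ ≈ 0 MPa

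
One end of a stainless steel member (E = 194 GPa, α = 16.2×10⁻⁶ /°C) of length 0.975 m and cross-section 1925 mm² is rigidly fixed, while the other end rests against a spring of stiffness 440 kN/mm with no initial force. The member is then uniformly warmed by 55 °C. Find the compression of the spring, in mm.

δ ≈ 0.404 mm

Free thermal expansion: δ_free = αΔT L = 16.2×10⁻⁶ × 55 × 975 = 0.8687 mm.
With a force P in the spring, the elastic change of the member is PL/(AE) and that of the spring is P/k; compatibility requires their sum to equal δ_free.
P [ L/(AE) + 1/k ] = δ_free → P [ 975/(1925×194×10³) + 1/(440×10³) ] = 0.8687.
P = 0.8687 / 4.884×10⁻⁶ = 177900 N.
Spring compression = P/k = 177900/(440×10³) = 0.4043 mm.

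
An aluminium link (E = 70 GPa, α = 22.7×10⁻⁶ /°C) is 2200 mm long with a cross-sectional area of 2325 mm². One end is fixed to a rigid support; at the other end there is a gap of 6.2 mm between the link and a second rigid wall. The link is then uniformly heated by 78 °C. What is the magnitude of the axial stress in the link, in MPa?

If the wall were absent the link would grow by αΔT L = 22.7×10⁻⁶ × 78 × 2200 = 3.895 mm.
Since δ_free = 3.9 mm is less than the 6.2 mm gap, the link never touches the wall. No axial force develops.

σ ≈ 0 MPa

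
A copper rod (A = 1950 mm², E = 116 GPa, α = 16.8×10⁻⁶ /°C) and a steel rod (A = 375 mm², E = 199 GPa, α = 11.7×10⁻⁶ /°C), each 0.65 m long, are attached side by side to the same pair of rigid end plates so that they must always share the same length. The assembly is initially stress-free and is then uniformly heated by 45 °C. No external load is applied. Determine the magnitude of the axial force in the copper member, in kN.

P ≈ 12.9 kN (compressive in the copper)

The copper has the larger α, so on heating it would change length more than the steel if both were free. The rigid plates force a common final length, so the copper is put into compression and the steel into tension, with equal and opposite forces P (no external load).
Equating the net (thermal + elastic) strains gives |α₁ − α₂|·ΔT = P·[1/(A₁E₁) + 1/(A₂E₂)].
|α₁ − α₂|·ΔT = 5.1×10⁻⁶ × 45 = 0.0002295.
1/(A₁E₁) + 1/(A₂E₂) = 1/(1950×116×10³) + 1/(375×199×10³) = 1.782×10⁻⁸ N⁻¹.
So P = 0.0002295 / 1.782×10⁻⁸ = 12.88 kN.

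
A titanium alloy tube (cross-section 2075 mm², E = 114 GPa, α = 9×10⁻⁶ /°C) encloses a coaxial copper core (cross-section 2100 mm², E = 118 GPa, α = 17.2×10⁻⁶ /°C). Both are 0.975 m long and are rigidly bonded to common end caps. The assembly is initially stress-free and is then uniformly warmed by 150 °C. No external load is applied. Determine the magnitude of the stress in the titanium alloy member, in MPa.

σ ≈ 71.7 MPa (tensile)

The copper has the larger α, so on heating it would change length more than the titanium alloy if both were free. The rigid plates force a common final length, so the copper is put into compression and the titanium alloy into tension, with equal and opposite forces P (no external load).
Compatibility of the two members (thermal + elastic change equal): (α₁ − α₂)ΔT = P·[1/(A₁E₁) + 1/(A₂E₂)].
|α₁ − α₂|·ΔT = 8.2×10⁻⁶ × 150 = 0.00123.
1/(A₁E₁) + 1/(A₂E₂) = 1/(2075×114×10³) + 1/(2100×118×10³) = 8.263×10⁻⁹ N⁻¹.
P = 0.00123 / 8.263×10⁻⁹ = 148900 N = 148.9 kN.
σ_{titanium alloy} = P/A₁ = 148900/2075 = 71.74 MPa, tensile.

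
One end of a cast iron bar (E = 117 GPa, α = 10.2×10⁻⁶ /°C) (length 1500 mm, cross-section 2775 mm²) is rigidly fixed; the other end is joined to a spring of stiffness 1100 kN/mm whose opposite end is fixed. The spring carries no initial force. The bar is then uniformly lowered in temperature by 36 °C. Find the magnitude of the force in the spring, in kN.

The unrestrained thermal change is αΔT L = 10.2×10⁻⁶ × 36 × 1500 = 0.5508 mm.
With a force P in the spring, the elastic change of the bar is PL/(AE) and that of the spring is P/k; compatibility requires their sum to equal δ_free.
So P = δ_free / [L/(AE) + 1/k] = 0.5508 / [ 1500/(2775×117×10³) + 1/(1100×10³) ].
P = 0.5508 / 5.529×10⁻⁶ = 99620 N.

P ≈ 99.6 kN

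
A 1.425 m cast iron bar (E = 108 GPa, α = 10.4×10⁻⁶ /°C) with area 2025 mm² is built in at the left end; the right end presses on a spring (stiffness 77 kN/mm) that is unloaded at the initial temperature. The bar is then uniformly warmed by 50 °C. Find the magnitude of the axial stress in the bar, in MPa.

The unrestrained thermal change is αΔT L = 10.4×10⁻⁶ × 50 × 1425 = 0.741 mm.
Let P be the compressive force at the spring. The bar shortens elastically by PL/(AE) and the spring compresses by P/k; together these equal δ_free.
So P = δ_free / [L/(AE) + 1/k] = 0.741 / [ 1425/(2025×108×10³) + 1/(77×10³) ].
P = 0.741 / 1.95×10⁻⁵ = 37990 N.
σ = P/A = 37990/2025 = 18.76 MPa.

σ ≈ 18.8 MPa (compressive)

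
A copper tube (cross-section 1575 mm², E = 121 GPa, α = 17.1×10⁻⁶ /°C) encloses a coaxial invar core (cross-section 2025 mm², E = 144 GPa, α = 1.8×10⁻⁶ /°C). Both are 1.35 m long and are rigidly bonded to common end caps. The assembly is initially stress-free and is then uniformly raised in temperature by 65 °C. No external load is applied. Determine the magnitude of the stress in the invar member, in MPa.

σ ≈ 56.6 MPa (tensile)

The copper has the larger α, so on heating it would change length more than the invar if both were free. The rigid plates force a common final length, so the copper is put into compression and the invar into tension, with equal and opposite forces P (no external load).
Equating the net (thermal + elastic) strains gives |α₁ − α₂|·ΔT = P·[1/(A₁E₁) + 1/(A₂E₂)].
|α₁ − α₂|·ΔT = 15.3×10⁻⁶ × 65 = 0.0009945.
1/(A₁E₁) + 1/(A₂E₂) = 1/(1575×121×10³) + 1/(2025×144×10³) = 8.677×10⁻⁹ N⁻¹.
P = 0.0009945 / 8.677×10⁻⁹ = 114600 N = 114.6 kN.
σ_{invar} = P/A₂ = 114600/2025 = 56.6 MPa, tensile.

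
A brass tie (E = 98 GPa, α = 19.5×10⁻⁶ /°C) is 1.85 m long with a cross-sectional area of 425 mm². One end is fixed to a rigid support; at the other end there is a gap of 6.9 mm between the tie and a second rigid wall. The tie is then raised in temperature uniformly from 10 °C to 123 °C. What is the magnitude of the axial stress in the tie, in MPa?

If the wall were absent the tie would grow by αΔT L = 19.5×10⁻⁶ × 113 × 1850 = 4.076 mm.
Since δ_free = 4.08 mm is less than the 6.9 mm gap, the tie never touches the wall. No axial force develops.

σ ≈ 0 MPa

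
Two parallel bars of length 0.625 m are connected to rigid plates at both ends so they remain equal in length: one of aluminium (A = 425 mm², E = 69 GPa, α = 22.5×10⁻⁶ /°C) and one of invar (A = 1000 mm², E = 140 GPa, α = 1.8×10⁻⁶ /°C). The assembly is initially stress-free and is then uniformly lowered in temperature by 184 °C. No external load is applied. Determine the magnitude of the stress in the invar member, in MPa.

Both members must finish at the same length. With the larger α, the aluminium tends to over-contract; the plates restrain it, putting the aluminium in tension and the invar in compression. With no external load the two internal forces are equal and opposite, magnitude P.
Equating the net (thermal + elastic) strains gives |α₁ − α₂|·ΔT = P·[1/(A₁E₁) + 1/(A₂E₂)].
|α₁ − α₂|·ΔT = 20.7×10⁻⁶ × 184 = 0.003809.
1/(A₁E₁) + 1/(A₂E₂) = 1/(425×69×10³) + 1/(1000×140×10³) = 4.124×10⁻⁸ N⁻¹.
So P = 0.003809 / 4.124×10⁻⁸ = 92.35 kN.
σ_{invar} = P/A₂ = 92350/1000 = 92.35 MPa, compressive.

σ ≈ 92.3 MPa (compressive)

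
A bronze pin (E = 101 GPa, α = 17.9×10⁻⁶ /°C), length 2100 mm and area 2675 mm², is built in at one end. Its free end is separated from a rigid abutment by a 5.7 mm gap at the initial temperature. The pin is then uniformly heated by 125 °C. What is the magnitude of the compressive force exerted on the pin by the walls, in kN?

If the wall were absent the pin would grow by αΔT L = 17.9×10⁻⁶ × 125 × 2100 = 4.699 mm.
Since δ_free = 4.7 mm is less than the 5.7 mm gap, the pin never touches the wall. No axial force develops.

P ≈ 0 kN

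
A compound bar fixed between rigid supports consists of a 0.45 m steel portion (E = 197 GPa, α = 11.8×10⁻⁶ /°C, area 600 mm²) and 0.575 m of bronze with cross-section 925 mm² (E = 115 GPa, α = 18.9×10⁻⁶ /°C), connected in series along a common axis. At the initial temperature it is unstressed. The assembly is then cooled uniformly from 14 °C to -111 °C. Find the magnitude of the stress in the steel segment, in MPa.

With the walls removed the bar would change length by δ_free = Σ αᵢΔT Lᵢ = 11.8×10⁻⁶×125×450 + 18.9×10⁻⁶×125×575 = 2.022 mm.
The rigid supports impose zero overall length change; the single axial force P common to all segments must satisfy P Σ Lᵢ/(AᵢEᵢ) = δ_free.
The series flexibility is Σ Lᵢ/(AᵢEᵢ) = 450/(600×197×10³) + 575/(925×115×10³) = 9.213×10⁻⁶ mm/N.
Hence P = δ_free / Σ(L/AE) = 2.022/9.213×10⁻⁶ = 219.5 kN (tensile).
σ_{steel} = P / A = 219500 / 600 = 365.8 MPa.

σ ≈ 366 MPa (tensile)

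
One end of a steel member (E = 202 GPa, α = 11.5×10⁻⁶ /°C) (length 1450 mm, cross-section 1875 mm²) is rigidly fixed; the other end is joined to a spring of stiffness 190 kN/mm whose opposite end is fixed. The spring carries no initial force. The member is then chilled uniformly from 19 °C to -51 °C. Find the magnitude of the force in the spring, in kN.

P ≈ 128 kN

The unrestrained thermal change is αΔT L = 11.5×10⁻⁶ × 70 × 1450 = 1.167 mm.
With a force P in the spring, the elastic change of the member is PL/(AE) and that of the spring is P/k; compatibility requires their sum to equal δ_free.
P [ L/(AE) + 1/k ] = δ_free → P [ 1450/(1875×202×10³) + 1/(190×10³) ] = 1.167.
P = 1.167 / 9.092×10⁻⁶ = 128400 N.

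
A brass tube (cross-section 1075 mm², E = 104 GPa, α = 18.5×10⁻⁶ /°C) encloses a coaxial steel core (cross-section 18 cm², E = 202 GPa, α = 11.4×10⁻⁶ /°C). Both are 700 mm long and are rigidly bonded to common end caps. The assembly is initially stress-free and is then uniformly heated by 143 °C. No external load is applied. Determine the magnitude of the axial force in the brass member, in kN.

The brass has the larger α, so on heating it would change length more than the steel if both were free. The rigid plates force a common final length, so the brass is put into compression and the steel into tension, with equal and opposite forces P (no external load).
Compatibility of the two members (thermal + elastic change equal): (α₁ − α₂)ΔT = P·[1/(A₁E₁) + 1/(A₂E₂)].
|α₁ − α₂|·ΔT = 7.1×10⁻⁶ × 143 = 0.001015.
1/(A₁E₁) + 1/(A₂E₂) = 1/(1075×104×10³) + 1/(1800×202×10³) = 1.169×10⁻⁸ N⁻¹.
So P = 0.001015 / 1.169×10⁻⁸ = 86.82 kN.

P ≈ 86.8 kN (compressive in the brass)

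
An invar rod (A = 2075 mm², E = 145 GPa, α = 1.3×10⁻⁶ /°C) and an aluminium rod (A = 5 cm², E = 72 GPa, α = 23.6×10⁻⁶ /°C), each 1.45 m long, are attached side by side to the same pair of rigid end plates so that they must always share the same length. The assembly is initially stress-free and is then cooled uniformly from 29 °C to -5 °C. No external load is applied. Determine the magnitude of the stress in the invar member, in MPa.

σ ≈ 11.7 MPa (compressive)

The aluminium has the larger α, so on cooling it would change length more than the invar if both were free. The rigid plates force a common final length, so the aluminium is put into tension and the invar into compression, with equal and opposite forces P (no external load).
Compatibility of the two members (thermal + elastic change equal): (α₁ − α₂)ΔT = P·[1/(A₁E₁) + 1/(A₂E₂)].
|α₁ − α₂|·ΔT = 22.3×10⁻⁶ × 34 = 0.0007582.
1/(A₁E₁) + 1/(A₂E₂) = 1/(2075×145×10³) + 1/(500×72×10³) = 3.11×10⁻⁸ N⁻¹.
P = 0.0007582 / 3.11×10⁻⁸ = 24380 N = 24.38 kN.
σ_{invar} = P/A₁ = 24380/2075 = 11.75 MPa, compressive.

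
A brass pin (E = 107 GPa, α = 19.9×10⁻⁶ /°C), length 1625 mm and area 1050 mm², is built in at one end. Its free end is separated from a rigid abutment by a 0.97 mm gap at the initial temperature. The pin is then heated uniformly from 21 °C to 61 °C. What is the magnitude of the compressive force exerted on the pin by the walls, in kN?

P ≈ 22.4 kN

Free thermal elongation = αΔT L = 19.9×10⁻⁶ × 40 × 1625 = 1.293 mm.
After closing the 0.97 mm clearance, 1.293 − 0.97 = 0.3235 mm of expansion remains to be suppressed by the wall.
So σ = E(δ_free − g)/L = 107×10³ × 0.3235/1625 = 21.3 MPa.
Force on the wall = σA = 21.3 × 1050 mm² = 22.37 kN.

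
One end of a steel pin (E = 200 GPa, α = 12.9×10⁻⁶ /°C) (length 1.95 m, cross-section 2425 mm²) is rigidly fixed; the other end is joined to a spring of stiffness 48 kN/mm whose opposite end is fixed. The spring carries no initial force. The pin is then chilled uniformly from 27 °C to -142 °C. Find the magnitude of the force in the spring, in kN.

Free thermal contraction: δ_free = αΔT L = 12.9×10⁻⁶ × 169 × 1950 = 4.251 mm.
With a force P in the spring, the elastic change of the pin is PL/(AE) and that of the spring is P/k; compatibility requires their sum to equal δ_free.
P [ L/(AE) + 1/k ] = δ_free → P [ 1950/(2425×200×10³) + 1/(48×10³) ] = 4.251.
P = 4.251 / 2.485×10⁻⁵ = 171000 N.

P ≈ 171 kN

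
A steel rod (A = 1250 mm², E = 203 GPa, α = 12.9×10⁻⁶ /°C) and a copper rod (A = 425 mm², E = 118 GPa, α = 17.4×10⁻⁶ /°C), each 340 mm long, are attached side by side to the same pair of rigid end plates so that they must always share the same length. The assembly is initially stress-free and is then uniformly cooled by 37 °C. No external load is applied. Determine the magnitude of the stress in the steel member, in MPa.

Equilibrium of a rigid end plate with no external load gives equal and opposite internal forces ±P in the two members. Since α_{copper} > α_{steel}, cooling drives the copper into tension and the steel into compression.
Equating the net (thermal + elastic) strains gives |α₁ − α₂|·ΔT = P·[1/(A₁E₁) + 1/(A₂E₂)].
|α₁ − α₂|·ΔT = 4.5×10⁻⁶ × 37 = 0.0001665.
1/(A₁E₁) + 1/(A₂E₂) = 1/(1250×203×10³) + 1/(425×118×10³) = 2.388×10⁻⁸ N⁻¹.
P = 0.0001665 / 2.388×10⁻⁸ = 6972 N = 6.972 kN.
σ_{steel} = P/A₁ = 6972/1250 = 5.578 MPa, compressive.

σ ≈ 5.58 MPa (compressive)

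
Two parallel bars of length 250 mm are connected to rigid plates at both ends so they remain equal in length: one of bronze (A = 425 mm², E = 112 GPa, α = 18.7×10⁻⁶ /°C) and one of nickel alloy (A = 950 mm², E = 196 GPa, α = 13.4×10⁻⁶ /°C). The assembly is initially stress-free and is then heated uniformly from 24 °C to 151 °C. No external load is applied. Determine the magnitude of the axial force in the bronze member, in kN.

The bronze has the larger α, so on heating it would change length more than the nickel alloy if both were free. The rigid plates force a common final length, so the bronze is put into compression and the nickel alloy into tension, with equal and opposite forces P (no external load).
Equating the net (thermal + elastic) strains gives |α₁ − α₂|·ΔT = P·[1/(A₁E₁) + 1/(A₂E₂)].
|α₁ − α₂|·ΔT = 5.3×10⁻⁶ × 127 = 0.0006731.
1/(A₁E₁) + 1/(A₂E₂) = 1/(425×112×10³) + 1/(950×196×10³) = 2.638×10⁻⁸ N⁻¹.
So P = 0.0006731 / 2.638×10⁻⁸ = 25.52 kN.

P ≈ 25.5 kN (compressive in the bronze)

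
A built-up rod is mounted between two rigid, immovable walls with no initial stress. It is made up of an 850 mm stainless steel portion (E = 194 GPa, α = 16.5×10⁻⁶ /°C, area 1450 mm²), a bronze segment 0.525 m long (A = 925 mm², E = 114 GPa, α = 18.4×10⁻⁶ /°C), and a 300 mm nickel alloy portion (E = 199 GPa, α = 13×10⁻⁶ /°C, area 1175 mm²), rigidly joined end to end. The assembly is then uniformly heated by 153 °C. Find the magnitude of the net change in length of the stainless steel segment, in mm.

|ΔL| ≈ 0.772 mm

With the walls removed the bar would change length by δ_free = Σ αᵢΔT Lᵢ = 16.5×10⁻⁶×153×850 + 18.4×10⁻⁶×153×525 + 13×10⁻⁶×153×300 = 4.221 mm.
The walls prevent any net length change, so an axial force P (same in every segment) develops. Compatibility: P · Σ Lᵢ/(AᵢEᵢ) = δ_free.
Σ Lᵢ/(AᵢEᵢ) = 850/(1450×194×10³) + 525/(925×114×10³) + 300/(1175×199×10³) = 9.283×10⁻⁶ mm/N.
Hence P = δ_free / Σ(L/AE) = 4.221/9.283×10⁻⁶ = 454.6 kN (compressive).
For the stainless steel segment, free thermal change = 16.5×10⁻⁶×153×850 = 2.146 mm and elastic change from P = 454600×850/(1450×194×10³) = 1.374 mm; these oppose, so the net change is 0.772 mm (segment lengthens).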